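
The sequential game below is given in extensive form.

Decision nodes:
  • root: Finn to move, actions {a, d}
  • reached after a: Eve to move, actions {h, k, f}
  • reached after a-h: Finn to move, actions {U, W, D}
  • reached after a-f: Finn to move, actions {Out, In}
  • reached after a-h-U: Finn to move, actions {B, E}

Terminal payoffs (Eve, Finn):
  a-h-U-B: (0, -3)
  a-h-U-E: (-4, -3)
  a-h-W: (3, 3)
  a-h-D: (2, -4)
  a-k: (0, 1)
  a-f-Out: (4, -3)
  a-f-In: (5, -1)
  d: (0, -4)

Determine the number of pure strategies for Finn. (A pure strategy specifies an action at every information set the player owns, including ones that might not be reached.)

Finn owns the root with actions {a, d} — two choices.
Finn owns the node after a-h with actions {U, W, D} — three choices.
Finn owns the node after a-f with actions {Out, In} — two choices.
Finn owns the node after a-h-U with actions {B, E} — two choices.
A pure strategy fixes one action at each information set independently, so the count is the product 2 × 3 × 2 × 2 = 24.

24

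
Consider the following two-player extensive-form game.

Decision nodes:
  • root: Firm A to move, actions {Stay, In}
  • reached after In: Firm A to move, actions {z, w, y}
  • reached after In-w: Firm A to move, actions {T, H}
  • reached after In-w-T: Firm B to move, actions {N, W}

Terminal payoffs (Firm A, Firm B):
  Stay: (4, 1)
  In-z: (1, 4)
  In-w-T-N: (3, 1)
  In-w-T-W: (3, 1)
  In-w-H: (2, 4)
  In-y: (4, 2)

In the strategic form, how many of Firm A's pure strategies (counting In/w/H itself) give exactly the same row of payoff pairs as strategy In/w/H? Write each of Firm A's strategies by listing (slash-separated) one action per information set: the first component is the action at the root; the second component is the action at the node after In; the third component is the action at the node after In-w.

1

Row for In/w/H (columns N, W): (2,4) (2,4).
Every one of Firm A's information sets is on the play path for some reply by Firm B when Firm A follows In/w/H.
Changing the action at any of them therefore changes at least one column, so only In/w/H itself gives this row.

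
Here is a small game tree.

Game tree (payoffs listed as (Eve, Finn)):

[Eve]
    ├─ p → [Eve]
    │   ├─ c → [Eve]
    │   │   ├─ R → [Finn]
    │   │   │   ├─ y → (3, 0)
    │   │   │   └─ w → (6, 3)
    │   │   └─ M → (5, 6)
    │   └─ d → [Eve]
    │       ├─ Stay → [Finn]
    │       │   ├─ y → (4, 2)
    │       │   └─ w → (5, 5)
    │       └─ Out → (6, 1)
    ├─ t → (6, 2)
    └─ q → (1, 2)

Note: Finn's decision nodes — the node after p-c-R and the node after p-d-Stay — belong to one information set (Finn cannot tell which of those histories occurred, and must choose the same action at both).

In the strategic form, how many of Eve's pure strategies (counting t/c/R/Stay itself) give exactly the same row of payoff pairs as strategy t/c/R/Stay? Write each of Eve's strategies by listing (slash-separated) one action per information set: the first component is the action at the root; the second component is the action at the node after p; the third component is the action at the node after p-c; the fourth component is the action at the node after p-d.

Row for t/c/R/Stay (columns y, w): (6,2) (6,2).
Under t/c/R/Stay, Eve's choice at the node after p and at the node after p-c and at the node after p-d can never be reached regardless of what Finn does, so varying those choices leaves every outcome unchanged.
Holding the reachable choices fixed and varying the unreachable ones freely already gives 2 × 2 × 2 = 8 equivalent strategies.
No other strategy reproduces this row, so those 8 are the full class: t/c/R/Stay, t/c/R/Out, t/c/M/Stay, t/c/M/Out, t/d/R/Stay, t/d/R/Out, t/d/M/Stay, t/d/M/Out.

8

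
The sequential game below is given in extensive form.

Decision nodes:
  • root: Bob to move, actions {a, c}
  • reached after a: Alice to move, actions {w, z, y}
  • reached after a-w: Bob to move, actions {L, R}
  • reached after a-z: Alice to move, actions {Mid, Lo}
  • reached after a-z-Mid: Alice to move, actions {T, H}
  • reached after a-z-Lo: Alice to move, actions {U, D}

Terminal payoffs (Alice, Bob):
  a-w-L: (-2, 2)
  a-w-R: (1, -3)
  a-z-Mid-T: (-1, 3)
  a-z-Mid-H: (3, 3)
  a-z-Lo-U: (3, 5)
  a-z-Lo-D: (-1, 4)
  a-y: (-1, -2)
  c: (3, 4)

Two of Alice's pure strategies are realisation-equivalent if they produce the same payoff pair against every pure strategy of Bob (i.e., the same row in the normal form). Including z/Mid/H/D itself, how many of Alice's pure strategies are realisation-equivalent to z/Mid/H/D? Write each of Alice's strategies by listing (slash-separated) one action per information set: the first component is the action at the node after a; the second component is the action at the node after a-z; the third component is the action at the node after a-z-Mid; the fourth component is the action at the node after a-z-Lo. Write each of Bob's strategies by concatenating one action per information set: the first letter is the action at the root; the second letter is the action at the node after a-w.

2

Row for z/Mid/H/D (columns aL, aR, cL, cR): (3,3) (3,3) (3,4) (3,4).
Under z/Mid/H/D, Alice's choice at the node after a-z-Lo can never be reached regardless of what Bob does, so varying those choices leaves every outcome unchanged.
Holding the reachable choices fixed and varying the unreachable one freely already gives 2 equivalent strategies.
No other strategy reproduces this row, so those 2 are the full class: z/Mid/H/U, z/Mid/H/D.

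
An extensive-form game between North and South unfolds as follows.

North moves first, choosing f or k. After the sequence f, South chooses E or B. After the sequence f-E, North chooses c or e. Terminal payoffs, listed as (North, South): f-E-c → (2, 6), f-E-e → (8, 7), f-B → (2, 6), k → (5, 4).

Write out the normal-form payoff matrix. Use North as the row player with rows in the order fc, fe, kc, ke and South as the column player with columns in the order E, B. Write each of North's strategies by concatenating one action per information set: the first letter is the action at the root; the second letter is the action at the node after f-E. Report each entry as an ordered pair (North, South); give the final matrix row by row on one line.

            E        B
  fc    (2,6)    (2,6)
  fe    (8,7)    (2,6)
  kc    (5,4)    (5,4)
  ke    (5,4)    (5,4)

fc: (2,6) (2,6) | fe: (8,7) (2,6) | kc: (5,4) (5,4) | ke: (5,4) (5,4)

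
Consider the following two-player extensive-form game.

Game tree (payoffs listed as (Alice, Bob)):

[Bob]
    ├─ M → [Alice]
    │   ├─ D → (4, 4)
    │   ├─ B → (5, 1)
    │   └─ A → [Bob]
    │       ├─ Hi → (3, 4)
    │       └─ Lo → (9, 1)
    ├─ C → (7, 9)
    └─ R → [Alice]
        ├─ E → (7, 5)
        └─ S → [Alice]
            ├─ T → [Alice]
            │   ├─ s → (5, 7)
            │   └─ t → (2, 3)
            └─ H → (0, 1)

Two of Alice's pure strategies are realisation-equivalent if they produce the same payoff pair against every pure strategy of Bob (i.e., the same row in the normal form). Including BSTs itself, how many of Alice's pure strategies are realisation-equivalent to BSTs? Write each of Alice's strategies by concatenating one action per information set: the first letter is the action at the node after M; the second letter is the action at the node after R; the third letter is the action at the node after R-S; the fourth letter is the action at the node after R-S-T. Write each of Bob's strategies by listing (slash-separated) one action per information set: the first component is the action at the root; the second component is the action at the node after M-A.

1

Row for BSTs (columns M/Hi, M/Lo, C/Hi, C/Lo, R/Hi, R/Lo): (5,1) (5,1) (7,9) (7,9) (5,7) (5,7).
Every one of Alice's information sets is on the play path for some reply by Bob when Alice follows BSTs.
Changing the action at any of them therefore changes at least one column, so only BSTs itself gives this row.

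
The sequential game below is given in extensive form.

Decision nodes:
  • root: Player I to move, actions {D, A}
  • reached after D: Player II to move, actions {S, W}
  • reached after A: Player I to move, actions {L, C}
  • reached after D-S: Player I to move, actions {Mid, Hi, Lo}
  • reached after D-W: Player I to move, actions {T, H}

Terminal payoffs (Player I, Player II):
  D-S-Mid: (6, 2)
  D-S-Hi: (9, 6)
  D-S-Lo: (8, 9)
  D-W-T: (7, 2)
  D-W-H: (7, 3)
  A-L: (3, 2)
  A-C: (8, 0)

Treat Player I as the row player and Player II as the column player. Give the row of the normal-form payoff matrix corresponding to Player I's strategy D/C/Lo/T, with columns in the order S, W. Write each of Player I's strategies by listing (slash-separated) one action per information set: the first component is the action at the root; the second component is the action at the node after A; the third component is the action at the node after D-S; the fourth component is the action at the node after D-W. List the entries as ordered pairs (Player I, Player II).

(8,9) (7,2)

vs S: Player I plays D → Player II plays S at [D] → Player I plays Lo at [D-S] → (8, 9)
vs W: Player I plays D → Player II plays W at [D] → Player I plays T at [D-W] → (7, 2)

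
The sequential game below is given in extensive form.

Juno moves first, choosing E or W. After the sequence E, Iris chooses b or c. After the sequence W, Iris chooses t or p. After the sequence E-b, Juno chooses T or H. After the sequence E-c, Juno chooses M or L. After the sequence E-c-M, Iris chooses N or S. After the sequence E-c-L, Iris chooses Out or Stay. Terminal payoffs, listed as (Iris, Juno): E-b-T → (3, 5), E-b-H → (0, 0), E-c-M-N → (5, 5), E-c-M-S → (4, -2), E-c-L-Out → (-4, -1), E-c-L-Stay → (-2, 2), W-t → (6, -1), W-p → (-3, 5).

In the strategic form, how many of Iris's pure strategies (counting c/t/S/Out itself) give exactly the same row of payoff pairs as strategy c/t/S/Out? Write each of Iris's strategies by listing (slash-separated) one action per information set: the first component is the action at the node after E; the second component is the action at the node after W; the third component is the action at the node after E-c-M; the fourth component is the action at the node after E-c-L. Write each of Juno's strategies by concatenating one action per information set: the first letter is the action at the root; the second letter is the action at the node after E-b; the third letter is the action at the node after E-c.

Row for c/t/S/Out (columns ETM, ETL, EHM, EHL, WTM, WTL, WHM, WHL): (4,-2) (-4,-1) (4,-2) (-4,-1) (6,-1) (6,-1) (6,-1) (6,-1).
Every one of Iris's information sets is on the play path for some reply by Juno when Iris follows c/t/S/Out.
Changing the action at any of them therefore changes at least one column, so only c/t/S/Out itself gives this row.

1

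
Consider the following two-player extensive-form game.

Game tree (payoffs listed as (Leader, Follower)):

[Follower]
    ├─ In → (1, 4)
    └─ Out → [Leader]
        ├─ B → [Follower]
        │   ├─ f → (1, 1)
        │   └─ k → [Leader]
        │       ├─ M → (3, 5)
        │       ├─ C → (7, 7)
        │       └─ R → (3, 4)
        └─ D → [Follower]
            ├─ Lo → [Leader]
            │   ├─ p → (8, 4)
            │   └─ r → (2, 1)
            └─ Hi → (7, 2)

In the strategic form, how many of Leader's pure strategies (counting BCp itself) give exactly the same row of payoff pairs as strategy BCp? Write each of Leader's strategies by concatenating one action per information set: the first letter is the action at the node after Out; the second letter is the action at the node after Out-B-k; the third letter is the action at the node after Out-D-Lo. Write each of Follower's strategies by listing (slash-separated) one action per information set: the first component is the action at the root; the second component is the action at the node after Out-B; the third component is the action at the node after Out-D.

2

Row for BCp (columns In/f/Lo, In/f/Hi, In/k/Lo, In/k/Hi, Out/f/Lo, Out/f/Hi, Out/k/Lo, Out/k/Hi): (1,4) (1,4) (1,4) (1,4) (1,1) (1,1) (7,7) (7,7).
Under BCp, Leader's choice at the node after Out-D-Lo can never be reached regardless of what Follower does, so varying those choices leaves every outcome unchanged.
Holding the reachable choices fixed and varying the unreachable one freely already gives 2 equivalent strategies.
No other strategy reproduces this row, so those 2 are the full class: BCp, BCr.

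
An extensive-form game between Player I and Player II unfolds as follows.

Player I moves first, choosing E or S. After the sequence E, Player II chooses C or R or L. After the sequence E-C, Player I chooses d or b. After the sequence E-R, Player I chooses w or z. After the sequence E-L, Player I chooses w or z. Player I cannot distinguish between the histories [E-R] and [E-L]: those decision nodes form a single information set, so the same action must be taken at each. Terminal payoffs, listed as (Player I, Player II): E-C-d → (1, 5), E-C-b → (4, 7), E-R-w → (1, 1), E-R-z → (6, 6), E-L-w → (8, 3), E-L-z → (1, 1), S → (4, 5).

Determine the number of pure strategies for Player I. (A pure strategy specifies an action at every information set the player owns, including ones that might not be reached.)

Player I owns the root with actions {E, S} — two choices.
Player I owns the node after E-C with actions {d, b} — two choices.
Player I owns the information set {E-R, E-L} with actions {w, z} — two choices.
A pure strategy fixes one action at each information set independently, so the count is the product 2 × 2 × 2 = 8.

8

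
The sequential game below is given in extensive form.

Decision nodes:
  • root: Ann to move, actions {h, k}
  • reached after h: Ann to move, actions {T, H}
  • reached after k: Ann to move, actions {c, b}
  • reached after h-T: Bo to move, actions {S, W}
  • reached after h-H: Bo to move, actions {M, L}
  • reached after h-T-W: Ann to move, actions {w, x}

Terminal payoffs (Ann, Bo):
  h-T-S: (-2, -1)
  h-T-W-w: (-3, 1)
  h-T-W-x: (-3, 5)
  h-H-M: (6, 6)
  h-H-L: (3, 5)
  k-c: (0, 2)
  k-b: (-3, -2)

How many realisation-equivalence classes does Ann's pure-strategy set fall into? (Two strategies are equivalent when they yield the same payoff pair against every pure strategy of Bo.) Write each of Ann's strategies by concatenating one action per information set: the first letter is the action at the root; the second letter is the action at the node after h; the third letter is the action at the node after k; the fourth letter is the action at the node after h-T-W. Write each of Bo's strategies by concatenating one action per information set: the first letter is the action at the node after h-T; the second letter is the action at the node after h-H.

5

Ann has 16 pure strategies: hTcw, hTcx, hTbw, hTbx, hHcw, hHcx, hHbw, hHbx, kTcw, kTcx, kTbw, kTbx, kHcw, kHcx, kHbw, kHbx. Columns: SM, SL, WM, WL.
{hTcw, hTbw} → row (-2,-1) (-2,-1) (-3,1) (-3,1)
{hTcx, hTbx} → row (-2,-1) (-2,-1) (-3,5) (-3,5)
{hHcw, hHcx, hHbw, hHbx} → row (6,6) (3,5) (6,6) (3,5)
{kTcw, kTcx, kHcw, kHcx} → row (0,2) (0,2) (0,2) (0,2)
{kTbw, kTbx, kHbw, kHbx} → row (-3,-2) (-3,-2) (-3,-2) (-3,-2)
That's 5 distinct rows out of 16 strategies.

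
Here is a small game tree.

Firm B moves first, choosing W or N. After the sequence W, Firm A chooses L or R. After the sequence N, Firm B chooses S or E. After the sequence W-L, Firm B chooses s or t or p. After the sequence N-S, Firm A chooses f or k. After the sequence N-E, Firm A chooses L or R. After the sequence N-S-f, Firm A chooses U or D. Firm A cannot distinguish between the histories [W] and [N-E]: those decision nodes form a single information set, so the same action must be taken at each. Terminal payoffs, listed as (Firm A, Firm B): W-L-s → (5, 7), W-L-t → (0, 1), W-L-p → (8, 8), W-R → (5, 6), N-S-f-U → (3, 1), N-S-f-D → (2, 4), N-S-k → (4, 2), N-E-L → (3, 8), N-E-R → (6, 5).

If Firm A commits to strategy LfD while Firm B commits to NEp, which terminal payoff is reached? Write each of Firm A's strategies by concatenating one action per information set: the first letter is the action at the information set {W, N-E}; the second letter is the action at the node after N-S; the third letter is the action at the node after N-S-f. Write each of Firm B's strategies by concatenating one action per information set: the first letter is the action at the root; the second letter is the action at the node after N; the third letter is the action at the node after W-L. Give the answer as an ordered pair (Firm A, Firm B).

Trace the play path from the root:
  Firm B plays N
  Firm B plays E at [N]
  Firm A plays L at [N-E]
→ terminal payoff (3, 8).
(Firm A's choice at the node after N-S is never reached on this path, so it doesn't affect the outcome.)

(3, 8)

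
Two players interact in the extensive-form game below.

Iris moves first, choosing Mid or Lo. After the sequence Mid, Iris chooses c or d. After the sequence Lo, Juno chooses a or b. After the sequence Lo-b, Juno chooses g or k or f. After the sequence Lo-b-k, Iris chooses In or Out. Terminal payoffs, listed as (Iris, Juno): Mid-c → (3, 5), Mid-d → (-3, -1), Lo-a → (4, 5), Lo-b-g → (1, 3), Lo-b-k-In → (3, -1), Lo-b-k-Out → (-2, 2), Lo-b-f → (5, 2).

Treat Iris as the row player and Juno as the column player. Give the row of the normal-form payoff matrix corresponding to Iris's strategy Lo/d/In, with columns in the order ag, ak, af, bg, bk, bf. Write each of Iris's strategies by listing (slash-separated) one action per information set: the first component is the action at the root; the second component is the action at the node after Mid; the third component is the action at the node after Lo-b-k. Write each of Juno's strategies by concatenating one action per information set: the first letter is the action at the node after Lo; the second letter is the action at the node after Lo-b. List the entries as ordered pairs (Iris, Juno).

vs ag: Iris plays Lo → Juno plays a at [Lo] → (4, 5)
vs ak: Iris plays Lo → Juno plays a at [Lo] → (4, 5)
vs af: Iris plays Lo → Juno plays a at [Lo] → (4, 5)
vs bg: Iris plays Lo → Juno plays b at [Lo] → Juno plays g at [Lo-b] → (1, 3)
vs bk: Iris plays Lo → Juno plays b at [Lo] → Juno plays k at [Lo-b] → Iris plays In at [Lo-b-k] → (3, -1)
vs bf: Iris plays Lo → Juno plays b at [Lo] → Juno plays f at [Lo-b] → (5, 2)

(4,5) (4,5) (4,5) (1,3) (3,-1) (5,2)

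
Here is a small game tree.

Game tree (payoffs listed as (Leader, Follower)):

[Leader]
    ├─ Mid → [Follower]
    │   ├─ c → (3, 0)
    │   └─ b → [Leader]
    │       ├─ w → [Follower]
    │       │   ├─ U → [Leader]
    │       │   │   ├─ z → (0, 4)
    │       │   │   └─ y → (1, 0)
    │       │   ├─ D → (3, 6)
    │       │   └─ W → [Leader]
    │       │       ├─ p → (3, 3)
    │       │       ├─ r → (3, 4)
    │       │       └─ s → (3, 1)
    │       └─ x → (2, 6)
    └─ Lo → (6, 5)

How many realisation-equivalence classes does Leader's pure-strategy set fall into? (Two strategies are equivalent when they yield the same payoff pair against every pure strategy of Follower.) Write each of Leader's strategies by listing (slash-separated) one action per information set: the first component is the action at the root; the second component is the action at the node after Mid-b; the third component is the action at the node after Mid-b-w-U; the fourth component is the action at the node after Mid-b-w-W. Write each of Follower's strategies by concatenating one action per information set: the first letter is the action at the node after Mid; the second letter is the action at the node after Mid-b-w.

Leader has 24 pure strategies: Mid/w/z/p, Mid/w/z/r, Mid/w/z/s, Mid/w/y/p, Mid/w/y/r, Mid/w/y/s, Mid/x/z/p, Mid/x/z/r, Mid/x/z/s, Mid/x/y/p, Mid/x/y/r, Mid/x/y/s, Lo/w/z/p, Lo/w/z/r, Lo/w/z/s, Lo/w/y/p, Lo/w/y/r, Lo/w/y/s, Lo/x/z/p, Lo/x/z/r, Lo/x/z/s, Lo/x/y/p, Lo/x/y/r, Lo/x/y/s. Columns: cU, cD, cW, bU, bD, bW.
{Mid/w/z/p} → row (3,0) (3,0) (3,0) (0,4) (3,6) (3,3)
{Mid/w/z/r} → row (3,0) (3,0) (3,0) (0,4) (3,6) (3,4)
{Mid/w/z/s} → row (3,0) (3,0) (3,0) (0,4) (3,6) (3,1)
{Mid/w/y/p} → row (3,0) (3,0) (3,0) (1,0) (3,6) (3,3)
{Mid/w/y/r} → row (3,0) (3,0) (3,0) (1,0) (3,6) (3,4)
{Mid/w/y/s} → row (3,0) (3,0) (3,0) (1,0) (3,6) (3,1)
{Mid/x/z/p, Mid/x/z/r, Mid/x/z/s, Mid/x/y/p, Mid/x/y/r, Mid/x/y/s} → row (3,0) (3,0) (3,0) (2,6) (2,6) (2,6)
{Lo/w/z/p, Lo/w/z/r, Lo/w/z/s, Lo/w/y/p, Lo/w/y/r, Lo/w/y/s, Lo/x/z/p, Lo/x/z/r, Lo/x/z/s, Lo/x/y/p, Lo/x/y/r, Lo/x/y/s} → row (6,5) (6,5) (6,5) (6,5) (6,5) (6,5)
That's 8 distinct rows out of 24 strategies.

8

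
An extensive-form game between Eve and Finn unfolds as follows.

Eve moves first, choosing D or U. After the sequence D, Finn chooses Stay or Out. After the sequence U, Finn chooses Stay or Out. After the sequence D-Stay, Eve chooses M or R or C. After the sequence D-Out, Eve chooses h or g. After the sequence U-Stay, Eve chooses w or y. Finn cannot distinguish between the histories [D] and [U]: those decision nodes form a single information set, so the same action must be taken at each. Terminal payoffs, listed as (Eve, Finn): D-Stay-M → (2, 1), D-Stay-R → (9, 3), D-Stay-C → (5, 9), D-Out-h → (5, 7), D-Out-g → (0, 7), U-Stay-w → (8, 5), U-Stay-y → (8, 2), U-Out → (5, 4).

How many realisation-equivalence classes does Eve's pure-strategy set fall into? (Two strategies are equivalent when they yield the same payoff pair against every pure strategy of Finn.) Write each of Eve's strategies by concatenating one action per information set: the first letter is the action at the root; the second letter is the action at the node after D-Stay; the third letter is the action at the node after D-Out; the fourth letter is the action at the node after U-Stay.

Eve has 24 pure strategies: DMhw, DMhy, DMgw, DMgy, DRhw, DRhy, DRgw, DRgy, DChw, DChy, DCgw, DCgy, UMhw, UMhy, UMgw, UMgy, URhw, URhy, URgw, URgy, UChw, UChy, UCgw, UCgy. Columns: Stay, Out.
{DMhw, DMhy} → row (2,1) (5,7)
{DMgw, DMgy} → row (2,1) (0,7)
{DRhw, DRhy} → row (9,3) (5,7)
{DRgw, DRgy} → row (9,3) (0,7)
{DChw, DChy} → row (5,9) (5,7)
{DCgw, DCgy} → row (5,9) (0,7)
{UMhw, UMgw, URhw, URgw, UChw, UCgw} → row (8,5) (5,4)
{UMhy, UMgy, URhy, URgy, UChy, UCgy} → row (8,2) (5,4)
That's 8 distinct rows out of 24 strategies.

8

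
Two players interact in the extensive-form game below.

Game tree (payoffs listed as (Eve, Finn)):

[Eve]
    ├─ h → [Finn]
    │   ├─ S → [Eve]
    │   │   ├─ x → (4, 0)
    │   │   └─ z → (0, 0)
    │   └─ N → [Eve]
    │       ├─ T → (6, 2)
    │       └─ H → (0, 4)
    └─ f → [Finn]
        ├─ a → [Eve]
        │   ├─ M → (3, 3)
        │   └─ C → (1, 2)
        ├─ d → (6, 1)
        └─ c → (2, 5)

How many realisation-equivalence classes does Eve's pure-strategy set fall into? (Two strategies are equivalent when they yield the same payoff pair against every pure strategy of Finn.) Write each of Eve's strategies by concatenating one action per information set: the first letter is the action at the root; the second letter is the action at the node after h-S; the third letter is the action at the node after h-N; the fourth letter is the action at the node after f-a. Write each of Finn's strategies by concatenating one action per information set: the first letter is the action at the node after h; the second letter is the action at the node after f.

6

Eve has 16 pure strategies: hxTM, hxTC, hxHM, hxHC, hzTM, hzTC, hzHM, hzHC, fxTM, fxTC, fxHM, fxHC, fzTM, fzTC, fzHM, fzHC. Columns: Sa, Sd, Sc, Na, Nd, Nc.
{hxTM, hxTC} → row (4,0) (4,0) (4,0) (6,2) (6,2) (6,2)
{hxHM, hxHC} → row (4,0) (4,0) (4,0) (0,4) (0,4) (0,4)
{hzTM, hzTC} → row (0,0) (0,0) (0,0) (6,2) (6,2) (6,2)
{hzHM, hzHC} → row (0,0) (0,0) (0,0) (0,4) (0,4) (0,4)
{fxTM, fxHM, fzTM, fzHM} → row (3,3) (6,1) (2,5) (3,3) (6,1) (2,5)
{fxTC, fxHC, fzTC, fzHC} → row (1,2) (6,1) (2,5) (1,2) (6,1) (2,5)
That's 6 distinct rows out of 16 strategies.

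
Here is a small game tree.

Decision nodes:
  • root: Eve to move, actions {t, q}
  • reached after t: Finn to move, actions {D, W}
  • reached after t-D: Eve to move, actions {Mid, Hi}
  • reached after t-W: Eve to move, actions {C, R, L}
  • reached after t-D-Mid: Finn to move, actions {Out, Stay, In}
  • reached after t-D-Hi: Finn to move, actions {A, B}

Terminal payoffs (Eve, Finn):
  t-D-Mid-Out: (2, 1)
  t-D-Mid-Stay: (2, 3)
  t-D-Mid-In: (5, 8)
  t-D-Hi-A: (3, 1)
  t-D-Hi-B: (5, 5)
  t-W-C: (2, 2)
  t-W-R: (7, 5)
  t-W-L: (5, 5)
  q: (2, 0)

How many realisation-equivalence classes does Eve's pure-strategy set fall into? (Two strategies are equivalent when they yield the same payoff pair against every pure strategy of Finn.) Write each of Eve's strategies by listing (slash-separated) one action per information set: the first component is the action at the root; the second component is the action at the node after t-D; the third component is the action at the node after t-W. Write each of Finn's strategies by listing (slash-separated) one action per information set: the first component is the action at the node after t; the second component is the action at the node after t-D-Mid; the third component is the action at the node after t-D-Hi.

Eve has 12 pure strategies: t/Mid/C, t/Mid/R, t/Mid/L, t/Hi/C, t/Hi/R, t/Hi/L, q/Mid/C, q/Mid/R, q/Mid/L, q/Hi/C, q/Hi/R, q/Hi/L. Columns: D/Out/A, D/Out/B, D/Stay/A, D/Stay/B, D/In/A, D/In/B, W/Out/A, W/Out/B, W/Stay/A, W/Stay/B, W/In/A, W/In/B.
{t/Mid/C} → row (2,1) (2,1) (2,3) (2,3) (5,8) (5,8) (2,2) (2,2) (2,2) (2,2) (2,2) (2,2)
{t/Mid/R} → row (2,1) (2,1) (2,3) (2,3) (5,8) (5,8) (7,5) (7,5) (7,5) (7,5) (7,5) (7,5)
{t/Mid/L} → row (2,1) (2,1) (2,3) (2,3) (5,8) (5,8) (5,5) (5,5) (5,5) (5,5) (5,5) (5,5)
{t/Hi/C} → row (3,1) (5,5) (3,1) (5,5) (3,1) (5,5) (2,2) (2,2) (2,2) (2,2) (2,2) (2,2)
{t/Hi/R} → row (3,1) (5,5) (3,1) (5,5) (3,1) (5,5) (7,5) (7,5) (7,5) (7,5) (7,5) (7,5)
{t/Hi/L} → row (3,1) (5,5) (3,1) (5,5) (3,1) (5,5) (5,5) (5,5) (5,5) (5,5) (5,5) (5,5)
{q/Mid/C, q/Mid/R, q/Mid/L, q/Hi/C, q/Hi/R, q/Hi/L} → row (2,0) (2,0) (2,0) (2,0) (2,0) (2,0) (2,0) (2,0) (2,0) (2,0) (2,0) (2,0)
That's 7 distinct rows out of 12 strategies.

7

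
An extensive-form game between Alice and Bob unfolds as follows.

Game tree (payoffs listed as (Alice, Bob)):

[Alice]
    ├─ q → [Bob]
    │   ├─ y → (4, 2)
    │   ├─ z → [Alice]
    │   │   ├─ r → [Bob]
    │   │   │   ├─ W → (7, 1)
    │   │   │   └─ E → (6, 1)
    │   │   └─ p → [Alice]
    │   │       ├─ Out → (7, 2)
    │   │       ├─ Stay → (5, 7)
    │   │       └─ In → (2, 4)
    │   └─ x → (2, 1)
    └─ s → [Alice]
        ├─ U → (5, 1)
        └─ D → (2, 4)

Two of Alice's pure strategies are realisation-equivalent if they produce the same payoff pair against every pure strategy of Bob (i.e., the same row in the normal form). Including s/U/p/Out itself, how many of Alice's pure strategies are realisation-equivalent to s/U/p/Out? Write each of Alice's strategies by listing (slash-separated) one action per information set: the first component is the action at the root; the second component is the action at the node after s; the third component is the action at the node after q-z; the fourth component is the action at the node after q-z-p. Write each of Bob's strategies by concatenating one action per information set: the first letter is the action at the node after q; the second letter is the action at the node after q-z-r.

6

Row for s/U/p/Out (columns yW, yE, zW, zE, xW, xE): (5,1) (5,1) (5,1) (5,1) (5,1) (5,1).
Under s/U/p/Out, Alice's choice at the node after q-z and at the node after q-z-p can never be reached regardless of what Bob does, so varying those choices leaves every outcome unchanged.
Holding the reachable choices fixed and varying the unreachable ones freely already gives 2 × 3 = 6 equivalent strategies.
No other strategy reproduces this row, so those 6 are the full class: s/U/r/Out, s/U/r/Stay, s/U/r/In, s/U/p/Out, s/U/p/Stay, s/U/p/In.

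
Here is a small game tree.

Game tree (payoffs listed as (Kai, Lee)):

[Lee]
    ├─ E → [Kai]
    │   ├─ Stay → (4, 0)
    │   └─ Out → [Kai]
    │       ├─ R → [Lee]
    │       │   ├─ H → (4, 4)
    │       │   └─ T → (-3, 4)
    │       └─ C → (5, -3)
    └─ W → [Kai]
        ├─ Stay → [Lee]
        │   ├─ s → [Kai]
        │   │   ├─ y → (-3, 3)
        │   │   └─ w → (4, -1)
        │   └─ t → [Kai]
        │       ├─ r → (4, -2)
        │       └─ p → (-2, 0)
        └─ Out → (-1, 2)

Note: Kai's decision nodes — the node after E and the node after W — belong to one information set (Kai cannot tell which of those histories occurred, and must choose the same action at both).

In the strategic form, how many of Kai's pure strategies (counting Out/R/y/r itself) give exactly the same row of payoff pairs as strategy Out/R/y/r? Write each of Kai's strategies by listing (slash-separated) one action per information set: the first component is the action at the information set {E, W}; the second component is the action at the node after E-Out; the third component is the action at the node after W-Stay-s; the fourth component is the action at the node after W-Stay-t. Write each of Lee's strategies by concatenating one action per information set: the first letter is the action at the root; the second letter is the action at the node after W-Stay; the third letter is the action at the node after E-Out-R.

Row for Out/R/y/r (columns EsH, EsT, EtH, EtT, WsH, WsT, WtH, WtT): (4,4) (-3,4) (4,4) (-3,4) (-1,2) (-1,2) (-1,2) (-1,2).
Under Out/R/y/r, Kai's choice at the node after W-Stay-s and at the node after W-Stay-t can never be reached regardless of what Lee does, so varying those choices leaves every outcome unchanged.
Holding the reachable choices fixed and varying the unreachable ones freely already gives 2 × 2 = 4 equivalent strategies.
No other strategy reproduces this row, so those 4 are the full class: Out/R/y/r, Out/R/y/p, Out/R/w/r, Out/R/w/p.

4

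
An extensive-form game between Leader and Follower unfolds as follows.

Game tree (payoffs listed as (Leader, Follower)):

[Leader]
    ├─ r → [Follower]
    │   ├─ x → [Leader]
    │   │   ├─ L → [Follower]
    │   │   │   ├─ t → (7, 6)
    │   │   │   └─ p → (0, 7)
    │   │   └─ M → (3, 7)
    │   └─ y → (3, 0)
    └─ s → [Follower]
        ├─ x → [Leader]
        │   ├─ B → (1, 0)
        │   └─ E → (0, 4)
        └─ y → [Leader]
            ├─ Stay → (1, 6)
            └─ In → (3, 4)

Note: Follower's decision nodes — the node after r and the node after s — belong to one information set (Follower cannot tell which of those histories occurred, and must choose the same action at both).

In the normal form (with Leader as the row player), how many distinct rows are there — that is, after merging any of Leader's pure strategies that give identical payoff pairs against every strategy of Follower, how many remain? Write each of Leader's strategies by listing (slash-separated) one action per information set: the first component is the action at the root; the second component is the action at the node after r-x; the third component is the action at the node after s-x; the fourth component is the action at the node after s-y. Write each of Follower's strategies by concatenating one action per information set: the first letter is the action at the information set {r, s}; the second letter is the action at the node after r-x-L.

Leader has 16 pure strategies: r/L/B/Stay, r/L/B/In, r/L/E/Stay, r/L/E/In, r/M/B/Stay, r/M/B/In, r/M/E/Stay, r/M/E/In, s/L/B/Stay, s/L/B/In, s/L/E/Stay, s/L/E/In, s/M/B/Stay, s/M/B/In, s/M/E/Stay, s/M/E/In. Columns: xt, xp, yt, yp.
{r/L/B/Stay, r/L/B/In, r/L/E/Stay, r/L/E/In} → row (7,6) (0,7) (3,0) (3,0)
{r/M/B/Stay, r/M/B/In, r/M/E/Stay, r/M/E/In} → row (3,7) (3,7) (3,0) (3,0)
{s/L/B/Stay, s/M/B/Stay} → row (1,0) (1,0) (1,6) (1,6)
{s/L/B/In, s/M/B/In} → row (1,0) (1,0) (3,4) (3,4)
{s/L/E/Stay, s/M/E/Stay} → row (0,4) (0,4) (1,6) (1,6)
{s/L/E/In, s/M/E/In} → row (0,4) (0,4) (3,4) (3,4)
That's 6 distinct rows out of 16 strategies.

6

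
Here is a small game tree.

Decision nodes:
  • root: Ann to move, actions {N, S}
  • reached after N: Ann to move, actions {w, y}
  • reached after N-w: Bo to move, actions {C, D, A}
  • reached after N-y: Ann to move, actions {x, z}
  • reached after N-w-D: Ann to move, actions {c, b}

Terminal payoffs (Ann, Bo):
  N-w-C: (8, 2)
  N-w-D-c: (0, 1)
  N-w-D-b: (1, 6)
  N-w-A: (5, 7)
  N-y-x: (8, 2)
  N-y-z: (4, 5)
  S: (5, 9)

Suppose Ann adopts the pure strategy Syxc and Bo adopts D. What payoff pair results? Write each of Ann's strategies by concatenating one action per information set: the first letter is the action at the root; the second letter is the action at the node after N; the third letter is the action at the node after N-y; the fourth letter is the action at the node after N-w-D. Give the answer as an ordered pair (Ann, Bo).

Trace the play path from the root:
  Ann plays S
→ terminal payoff (5, 9).
(Ann's choice at the node after N is never reached on this path, so it doesn't affect the outcome.)

(5, 9)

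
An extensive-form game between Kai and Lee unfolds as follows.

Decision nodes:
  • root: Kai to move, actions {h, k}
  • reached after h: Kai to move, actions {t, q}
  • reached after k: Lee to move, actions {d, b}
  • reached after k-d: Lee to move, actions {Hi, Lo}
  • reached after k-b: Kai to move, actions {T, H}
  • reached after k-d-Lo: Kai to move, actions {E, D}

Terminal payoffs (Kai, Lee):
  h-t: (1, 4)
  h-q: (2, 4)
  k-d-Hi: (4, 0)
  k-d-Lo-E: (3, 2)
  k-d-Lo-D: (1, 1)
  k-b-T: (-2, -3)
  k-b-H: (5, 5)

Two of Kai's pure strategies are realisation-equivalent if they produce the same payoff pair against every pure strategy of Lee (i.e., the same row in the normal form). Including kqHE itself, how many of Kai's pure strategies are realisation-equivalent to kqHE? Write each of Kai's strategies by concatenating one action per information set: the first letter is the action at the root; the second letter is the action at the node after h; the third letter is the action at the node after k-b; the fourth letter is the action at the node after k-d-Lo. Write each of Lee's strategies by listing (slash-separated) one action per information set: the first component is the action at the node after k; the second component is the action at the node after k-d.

2

Row for kqHE (columns d/Hi, d/Lo, b/Hi, b/Lo): (4,0) (3,2) (5,5) (5,5).
Under kqHE, Kai's choice at the node after h can never be reached regardless of what Lee does, so varying those choices leaves every outcome unchanged.
Holding the reachable choices fixed and varying the unreachable one freely already gives 2 equivalent strategies.
No other strategy reproduces this row, so those 2 are the full class: ktHE, kqHE.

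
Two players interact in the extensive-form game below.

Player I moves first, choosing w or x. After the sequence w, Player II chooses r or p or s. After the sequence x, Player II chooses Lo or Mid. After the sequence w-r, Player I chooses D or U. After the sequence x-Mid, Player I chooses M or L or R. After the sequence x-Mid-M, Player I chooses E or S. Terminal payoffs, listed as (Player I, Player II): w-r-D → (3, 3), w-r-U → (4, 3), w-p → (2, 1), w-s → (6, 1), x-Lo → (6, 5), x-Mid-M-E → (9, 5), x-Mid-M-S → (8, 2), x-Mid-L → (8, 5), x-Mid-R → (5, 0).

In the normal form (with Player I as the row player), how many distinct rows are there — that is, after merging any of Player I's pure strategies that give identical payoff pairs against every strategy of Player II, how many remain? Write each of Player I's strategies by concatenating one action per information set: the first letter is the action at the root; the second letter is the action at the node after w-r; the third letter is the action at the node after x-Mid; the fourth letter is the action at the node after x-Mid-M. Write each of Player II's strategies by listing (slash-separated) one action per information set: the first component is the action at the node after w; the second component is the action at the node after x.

Player I has 24 pure strategies: wDME, wDMS, wDLE, wDLS, wDRE, wDRS, wUME, wUMS, wULE, wULS, wURE, wURS, xDME, xDMS, xDLE, xDLS, xDRE, xDRS, xUME, xUMS, xULE, xULS, xURE, xURS. Columns: r/Lo, r/Mid, p/Lo, p/Mid, s/Lo, s/Mid.
{wDME, wDMS, wDLE, wDLS, wDRE, wDRS} → row (3,3) (3,3) (2,1) (2,1) (6,1) (6,1)
{wUME, wUMS, wULE, wULS, wURE, wURS} → row (4,3) (4,3) (2,1) (2,1) (6,1) (6,1)
{xDME, xUME} → row (6,5) (9,5) (6,5) (9,5) (6,5) (9,5)
{xDMS, xUMS} → row (6,5) (8,2) (6,5) (8,2) (6,5) (8,2)
{xDLE, xDLS, xULE, xULS} → row (6,5) (8,5) (6,5) (8,5) (6,5) (8,5)
{xDRE, xDRS, xURE, xURS} → row (6,5) (5,0) (6,5) (5,0) (6,5) (5,0)
That's 6 distinct rows out of 24 strategies.

6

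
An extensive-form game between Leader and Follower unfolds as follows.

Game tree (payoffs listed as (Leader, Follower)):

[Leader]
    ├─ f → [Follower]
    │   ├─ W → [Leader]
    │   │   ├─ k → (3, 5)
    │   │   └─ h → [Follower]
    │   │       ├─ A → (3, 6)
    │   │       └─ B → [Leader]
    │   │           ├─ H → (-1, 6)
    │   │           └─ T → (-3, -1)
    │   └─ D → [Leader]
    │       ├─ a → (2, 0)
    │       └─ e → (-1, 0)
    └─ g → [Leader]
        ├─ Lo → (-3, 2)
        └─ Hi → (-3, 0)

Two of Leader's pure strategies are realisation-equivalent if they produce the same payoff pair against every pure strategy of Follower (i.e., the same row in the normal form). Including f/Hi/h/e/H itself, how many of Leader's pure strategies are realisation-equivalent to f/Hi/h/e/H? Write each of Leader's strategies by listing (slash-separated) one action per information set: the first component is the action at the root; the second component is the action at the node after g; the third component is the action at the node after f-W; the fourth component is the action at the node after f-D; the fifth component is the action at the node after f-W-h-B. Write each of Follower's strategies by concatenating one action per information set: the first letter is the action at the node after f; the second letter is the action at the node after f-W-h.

Row for f/Hi/h/e/H (columns WA, WB, DA, DB): (3,6) (-1,6) (-1,0) (-1,0).
Under f/Hi/h/e/H, Leader's choice at the node after g can never be reached regardless of what Follower does, so varying those choices leaves every outcome unchanged.
Holding the reachable choices fixed and varying the unreachable one freely already gives 2 equivalent strategies.
No other strategy reproduces this row, so those 2 are the full class: f/Lo/h/e/H, f/Hi/h/e/H.

2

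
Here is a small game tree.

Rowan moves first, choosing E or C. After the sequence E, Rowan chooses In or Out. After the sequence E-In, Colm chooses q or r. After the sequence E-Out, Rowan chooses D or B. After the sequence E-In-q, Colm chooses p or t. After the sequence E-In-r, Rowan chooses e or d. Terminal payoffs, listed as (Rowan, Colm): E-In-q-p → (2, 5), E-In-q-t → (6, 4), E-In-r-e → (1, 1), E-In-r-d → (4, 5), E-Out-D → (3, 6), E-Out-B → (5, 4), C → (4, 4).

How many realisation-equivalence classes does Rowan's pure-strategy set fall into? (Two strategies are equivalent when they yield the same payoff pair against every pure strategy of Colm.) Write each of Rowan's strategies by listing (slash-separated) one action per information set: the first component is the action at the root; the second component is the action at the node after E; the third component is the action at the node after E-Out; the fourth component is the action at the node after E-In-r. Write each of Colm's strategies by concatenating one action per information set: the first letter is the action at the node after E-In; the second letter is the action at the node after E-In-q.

5

Rowan has 16 pure strategies: E/In/D/e, E/In/D/d, E/In/B/e, E/In/B/d, E/Out/D/e, E/Out/D/d, E/Out/B/e, E/Out/B/d, C/In/D/e, C/In/D/d, C/In/B/e, C/In/B/d, C/Out/D/e, C/Out/D/d, C/Out/B/e, C/Out/B/d. Columns: qp, qt, rp, rt.
{E/In/D/e, E/In/B/e} → row (2,5) (6,4) (1,1) (1,1)
{E/In/D/d, E/In/B/d} → row (2,5) (6,4) (4,5) (4,5)
{E/Out/D/e, E/Out/D/d} → row (3,6) (3,6) (3,6) (3,6)
{E/Out/B/e, E/Out/B/d} → row (5,4) (5,4) (5,4) (5,4)
{C/In/D/e, C/In/D/d, C/In/B/e, C/In/B/d, C/Out/D/e, C/Out/D/d, C/Out/B/e, C/Out/B/d} → row (4,4) (4,4) (4,4) (4,4)
That's 5 distinct rows out of 16 strategies.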